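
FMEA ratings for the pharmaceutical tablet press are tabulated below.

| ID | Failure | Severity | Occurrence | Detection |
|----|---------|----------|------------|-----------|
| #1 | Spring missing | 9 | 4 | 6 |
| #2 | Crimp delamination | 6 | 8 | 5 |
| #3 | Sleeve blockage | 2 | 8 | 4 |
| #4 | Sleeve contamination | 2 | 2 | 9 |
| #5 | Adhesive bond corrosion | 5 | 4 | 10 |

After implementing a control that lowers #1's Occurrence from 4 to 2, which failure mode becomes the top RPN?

#2

RPN = Severity × Occurrence × Detection:
  #1: 9 × 4 × 6 = 216
  #2: 6 × 8 × 5 = 240
  #3: 2 × 8 × 4 = 64
  #4: 2 × 2 × 9 = 36
  #5: 5 × 4 × 10 = 200
After action: #1 → 9 × 2 × 6 = 108.
Revised RPNs: #2=240, #5=200, #1=108, #3=64, #4=36.
Highest is now #2 (240).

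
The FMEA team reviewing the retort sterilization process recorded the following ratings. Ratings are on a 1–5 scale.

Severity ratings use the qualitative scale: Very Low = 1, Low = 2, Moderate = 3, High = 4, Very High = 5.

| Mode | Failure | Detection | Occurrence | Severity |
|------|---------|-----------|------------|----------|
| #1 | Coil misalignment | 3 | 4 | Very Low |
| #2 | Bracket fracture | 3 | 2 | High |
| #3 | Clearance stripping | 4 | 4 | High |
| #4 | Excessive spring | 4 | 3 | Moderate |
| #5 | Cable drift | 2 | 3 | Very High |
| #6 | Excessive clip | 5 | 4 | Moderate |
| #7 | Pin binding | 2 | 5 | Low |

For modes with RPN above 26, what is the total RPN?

RPN = Severity × Occurrence × Detection:
  #1: 1 × 4 × 3 = 12
  #2: 4 × 2 × 3 = 24
  #3: 4 × 4 × 4 = 64
  #4: 3 × 3 × 4 = 36
  #5: 5 × 3 × 2 = 30
  #6: 3 × 4 × 5 = 60
  #7: 2 × 5 × 2 = 20
RPN > 26: #3 (64), #4 (36), #5 (30), #6 (60).
Sum: 64 + 36 + 30 + 60 = 190.

190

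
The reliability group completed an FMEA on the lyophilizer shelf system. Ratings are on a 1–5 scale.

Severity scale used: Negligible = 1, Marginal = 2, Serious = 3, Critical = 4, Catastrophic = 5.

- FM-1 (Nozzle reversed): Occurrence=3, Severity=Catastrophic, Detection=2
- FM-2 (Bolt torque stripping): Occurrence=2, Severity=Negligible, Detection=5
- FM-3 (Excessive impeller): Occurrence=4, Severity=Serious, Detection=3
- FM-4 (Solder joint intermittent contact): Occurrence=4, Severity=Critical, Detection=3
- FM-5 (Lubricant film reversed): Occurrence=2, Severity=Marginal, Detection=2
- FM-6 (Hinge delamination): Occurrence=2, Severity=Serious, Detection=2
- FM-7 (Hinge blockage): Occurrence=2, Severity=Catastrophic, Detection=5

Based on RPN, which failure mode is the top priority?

FM-7

RPN = Severity × Occurrence × Detection:
  FM-1: 5 × 3 × 2 = 30
  FM-2: 1 × 2 × 5 = 10
  FM-3: 3 × 4 × 3 = 36
  FM-4: 4 × 4 × 3 = 48
  FM-5: 2 × 2 × 2 = 8
  FM-6: 3 × 2 × 2 = 12
  FM-7: 5 × 2 × 5 = 50
Highest RPN is 50 → FM-7.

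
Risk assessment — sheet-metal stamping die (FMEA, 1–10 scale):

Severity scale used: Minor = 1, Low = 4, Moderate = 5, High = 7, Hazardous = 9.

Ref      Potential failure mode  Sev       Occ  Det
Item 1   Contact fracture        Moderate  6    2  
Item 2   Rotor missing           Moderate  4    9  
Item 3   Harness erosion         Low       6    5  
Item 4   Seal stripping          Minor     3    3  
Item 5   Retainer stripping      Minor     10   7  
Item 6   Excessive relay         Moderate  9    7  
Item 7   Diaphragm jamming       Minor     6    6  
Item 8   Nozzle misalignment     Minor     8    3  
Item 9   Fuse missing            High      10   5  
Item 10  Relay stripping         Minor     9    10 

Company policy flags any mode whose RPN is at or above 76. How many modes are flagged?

5

RPN = Severity × Occurrence × Detection:
  Item 1: 5 × 6 × 2 = 60
  Item 2: 5 × 4 × 9 = 180
  Item 3: 4 × 6 × 5 = 120
  Item 4: 1 × 3 × 3 = 9
  Item 5: 1 × 10 × 7 = 70
  Item 6: 5 × 9 × 7 = 315
  Item 7: 1 × 6 × 6 = 36
  Item 8: 1 × 8 × 3 = 24
  Item 9: 7 × 10 × 5 = 350
  Item 10: 1 × 9 × 10 = 90
Modes with RPN ≥ 76: Item 2 (180), Item 3 (120), Item 6 (315), Item 9 (350), Item 10 (90) → 5.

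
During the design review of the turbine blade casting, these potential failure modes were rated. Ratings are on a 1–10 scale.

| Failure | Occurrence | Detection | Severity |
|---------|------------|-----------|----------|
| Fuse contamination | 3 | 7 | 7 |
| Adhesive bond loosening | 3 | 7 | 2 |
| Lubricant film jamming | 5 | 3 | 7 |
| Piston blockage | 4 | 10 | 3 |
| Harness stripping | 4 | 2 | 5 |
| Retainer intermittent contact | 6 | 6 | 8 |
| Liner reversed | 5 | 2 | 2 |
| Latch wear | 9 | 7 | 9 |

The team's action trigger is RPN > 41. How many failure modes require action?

RPN = Severity × Occurrence × Detection:
  Fuse contamination: 7 × 3 × 7 = 147
  Adhesive bond loosening: 2 × 3 × 7 = 42
  Lubricant film jamming: 7 × 5 × 3 = 105
  Piston blockage: 3 × 4 × 10 = 120
  Harness stripping: 5 × 4 × 2 = 40
  Retainer intermittent contact: 8 × 6 × 6 = 288
  Liner reversed: 2 × 5 × 2 = 20
  Latch wear: 9 × 9 × 7 = 567
Modes with RPN > 41: Fuse contamination (147), Adhesive bond loosening (42), Lubricant film jamming (105), Piston blockage (120), Retainer intermittent contact (288), Latch wear (567) → 6.

6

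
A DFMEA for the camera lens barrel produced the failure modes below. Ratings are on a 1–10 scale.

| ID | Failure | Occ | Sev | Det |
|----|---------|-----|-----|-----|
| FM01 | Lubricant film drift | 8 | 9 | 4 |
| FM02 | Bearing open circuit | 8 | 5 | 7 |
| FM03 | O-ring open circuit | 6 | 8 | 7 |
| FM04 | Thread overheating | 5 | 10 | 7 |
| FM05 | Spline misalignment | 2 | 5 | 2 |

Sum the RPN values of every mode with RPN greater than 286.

RPN = Severity × Occurrence × Detection:
  FM01: 9 × 8 × 4 = 288
  FM02: 5 × 8 × 7 = 280
  FM03: 8 × 6 × 7 = 336
  FM04: 10 × 5 × 7 = 350
  FM05: 5 × 2 × 2 = 20
RPN > 286: FM01 (288), FM03 (336), FM04 (350).
Sum: 288 + 336 + 350 = 974.

974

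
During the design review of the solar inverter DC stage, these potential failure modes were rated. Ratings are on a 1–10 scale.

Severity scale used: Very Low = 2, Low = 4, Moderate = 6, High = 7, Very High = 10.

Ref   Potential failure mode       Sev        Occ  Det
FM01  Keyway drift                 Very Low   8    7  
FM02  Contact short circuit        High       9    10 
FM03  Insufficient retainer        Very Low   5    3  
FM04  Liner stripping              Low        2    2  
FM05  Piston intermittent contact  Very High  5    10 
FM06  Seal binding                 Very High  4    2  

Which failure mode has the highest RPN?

RPN = Severity × Occurrence × Detection:
  FM01: 2 × 8 × 7 = 112
  FM02: 7 × 9 × 10 = 630
  FM03: 2 × 5 × 3 = 30
  FM04: 4 × 2 × 2 = 16
  FM05: 10 × 5 × 10 = 500
  FM06: 10 × 4 × 2 = 80
Highest RPN is 630 → FM02.

FM02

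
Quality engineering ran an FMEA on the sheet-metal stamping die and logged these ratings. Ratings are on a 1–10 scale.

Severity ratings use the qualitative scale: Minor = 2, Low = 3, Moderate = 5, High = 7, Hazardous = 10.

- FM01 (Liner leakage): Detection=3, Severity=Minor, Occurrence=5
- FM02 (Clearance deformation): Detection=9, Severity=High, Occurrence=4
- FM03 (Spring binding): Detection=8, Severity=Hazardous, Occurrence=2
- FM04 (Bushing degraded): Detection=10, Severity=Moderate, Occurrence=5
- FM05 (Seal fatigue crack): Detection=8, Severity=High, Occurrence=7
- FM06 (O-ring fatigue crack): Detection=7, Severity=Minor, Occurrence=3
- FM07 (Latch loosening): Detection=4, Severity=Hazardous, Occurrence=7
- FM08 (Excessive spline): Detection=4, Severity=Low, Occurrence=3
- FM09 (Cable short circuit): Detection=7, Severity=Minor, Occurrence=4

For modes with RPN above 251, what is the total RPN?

RPN = Severity × Occurrence × Detection:
  FM01: 2 × 5 × 3 = 30
  FM02: 7 × 4 × 9 = 252
  FM03: 10 × 2 × 8 = 160
  FM04: 5 × 5 × 10 = 250
  FM05: 7 × 7 × 8 = 392
  FM06: 2 × 3 × 7 = 42
  FM07: 10 × 7 × 4 = 280
  FM08: 3 × 3 × 4 = 36
  FM09: 2 × 4 × 7 = 56
RPN > 251: FM02 (252), FM05 (392), FM07 (280).
Sum: 252 + 392 + 280 = 924.

924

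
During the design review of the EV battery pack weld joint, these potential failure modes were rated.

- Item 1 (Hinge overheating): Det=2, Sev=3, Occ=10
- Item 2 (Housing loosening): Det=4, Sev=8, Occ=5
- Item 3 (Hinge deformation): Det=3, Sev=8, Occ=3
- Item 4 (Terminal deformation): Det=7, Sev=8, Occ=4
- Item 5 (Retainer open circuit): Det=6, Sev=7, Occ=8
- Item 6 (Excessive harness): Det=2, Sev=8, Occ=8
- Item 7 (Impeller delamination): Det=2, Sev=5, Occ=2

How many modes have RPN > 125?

4

RPN = Severity × Occurrence × Detection:
  Item 1: 3 × 10 × 2 = 60
  Item 2: 8 × 5 × 4 = 160
  Item 3: 8 × 3 × 3 = 72
  Item 4: 8 × 4 × 7 = 224
  Item 5: 7 × 8 × 6 = 336
  Item 6: 8 × 8 × 2 = 128
  Item 7: 5 × 2 × 2 = 20
Modes with RPN > 125: Item 2 (160), Item 4 (224), Item 5 (336), Item 6 (128) → 4.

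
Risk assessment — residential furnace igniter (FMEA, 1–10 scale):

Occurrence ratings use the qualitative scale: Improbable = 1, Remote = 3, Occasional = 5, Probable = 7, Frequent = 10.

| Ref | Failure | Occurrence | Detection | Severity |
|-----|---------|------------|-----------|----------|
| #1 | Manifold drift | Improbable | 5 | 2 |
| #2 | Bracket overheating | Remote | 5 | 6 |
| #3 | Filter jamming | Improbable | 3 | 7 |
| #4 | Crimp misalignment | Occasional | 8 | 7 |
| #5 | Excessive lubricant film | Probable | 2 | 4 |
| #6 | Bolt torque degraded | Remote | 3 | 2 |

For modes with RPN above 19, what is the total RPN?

RPN = Severity × Occurrence × Detection:
  #1: 2 × 1 × 5 = 10
  #2: 6 × 3 × 5 = 90
  #3: 7 × 1 × 3 = 21
  #4: 7 × 5 × 8 = 280
  #5: 4 × 7 × 2 = 56
  #6: 2 × 3 × 3 = 18
RPN > 19: #2 (90), #3 (21), #4 (280), #5 (56).
Sum: 90 + 21 + 280 + 56 = 447.

447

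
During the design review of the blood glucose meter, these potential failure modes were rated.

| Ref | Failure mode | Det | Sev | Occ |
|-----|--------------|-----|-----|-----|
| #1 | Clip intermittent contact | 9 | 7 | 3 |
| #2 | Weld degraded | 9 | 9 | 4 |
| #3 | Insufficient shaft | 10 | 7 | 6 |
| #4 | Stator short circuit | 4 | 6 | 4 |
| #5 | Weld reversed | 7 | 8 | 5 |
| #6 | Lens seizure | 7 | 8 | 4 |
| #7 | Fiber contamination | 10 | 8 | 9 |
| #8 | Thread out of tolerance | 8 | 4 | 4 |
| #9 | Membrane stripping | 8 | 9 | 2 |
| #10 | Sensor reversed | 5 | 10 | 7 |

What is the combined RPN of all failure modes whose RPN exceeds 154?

RPN = Severity × Occurrence × Detection:
  #1: 7 × 3 × 9 = 189
  #2: 9 × 4 × 9 = 324
  #3: 7 × 6 × 10 = 420
  #4: 6 × 4 × 4 = 96
  #5: 8 × 5 × 7 = 280
  #6: 8 × 4 × 7 = 224
  #7: 8 × 9 × 10 = 720
  #8: 4 × 4 × 8 = 128
  #9: 9 × 2 × 8 = 144
  #10: 10 × 7 × 5 = 350
RPN > 154: #1 (189), #2 (324), #3 (420), #5 (280), #6 (224), #7 (720), #10 (350).
Sum: 189 + 324 + 420 + 280 + 224 + 720 + 350 = 2507.

2507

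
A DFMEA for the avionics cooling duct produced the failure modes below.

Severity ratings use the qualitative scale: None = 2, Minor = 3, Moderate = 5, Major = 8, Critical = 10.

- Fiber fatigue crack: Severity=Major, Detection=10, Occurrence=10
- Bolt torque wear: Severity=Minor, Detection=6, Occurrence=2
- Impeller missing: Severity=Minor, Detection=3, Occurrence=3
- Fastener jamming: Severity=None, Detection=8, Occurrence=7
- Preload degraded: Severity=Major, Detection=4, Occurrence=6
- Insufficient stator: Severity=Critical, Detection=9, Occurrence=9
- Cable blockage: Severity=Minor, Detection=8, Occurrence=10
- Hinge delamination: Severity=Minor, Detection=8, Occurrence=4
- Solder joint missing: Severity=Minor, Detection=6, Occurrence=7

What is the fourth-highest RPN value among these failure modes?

RPN = Severity × Occurrence × Detection:
  Fiber fatigue crack: 8 × 10 × 10 = 800
  Bolt torque wear: 3 × 2 × 6 = 36
  Impeller missing: 3 × 3 × 3 = 27
  Fastener jamming: 2 × 7 × 8 = 112
  Preload degraded: 8 × 6 × 4 = 192
  Insufficient stator: 10 × 9 × 9 = 810
  Cable blockage: 3 × 10 × 8 = 240
  Hinge delamination: 3 × 4 × 8 = 96
  Solder joint missing: 3 × 7 × 6 = 126
Sorted descending: 810, 800, 240, 192, 126, 112, 96, 36, 27.
The fourth-highest RPN is 192 (Preload degraded).

192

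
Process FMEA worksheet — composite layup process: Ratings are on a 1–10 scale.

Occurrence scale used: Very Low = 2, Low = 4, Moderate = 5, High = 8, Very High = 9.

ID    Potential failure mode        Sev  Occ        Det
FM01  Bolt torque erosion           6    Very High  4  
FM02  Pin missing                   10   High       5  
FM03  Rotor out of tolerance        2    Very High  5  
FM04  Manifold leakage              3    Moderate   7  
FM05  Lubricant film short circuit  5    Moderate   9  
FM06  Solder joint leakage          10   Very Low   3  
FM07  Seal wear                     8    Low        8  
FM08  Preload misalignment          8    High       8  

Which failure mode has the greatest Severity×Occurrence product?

Criticality = Severity × Occurrence:
  FM01: 6 × 9 = 54
  FM02: 10 × 8 = 80
  FM03: 2 × 9 = 18
  FM04: 3 × 5 = 15
  FM05: 5 × 5 = 25
  FM06: 10 × 2 = 20
  FM07: 8 × 4 = 32
  FM08: 8 × 8 = 64
Highest criticality is 80 → FM02.

FM02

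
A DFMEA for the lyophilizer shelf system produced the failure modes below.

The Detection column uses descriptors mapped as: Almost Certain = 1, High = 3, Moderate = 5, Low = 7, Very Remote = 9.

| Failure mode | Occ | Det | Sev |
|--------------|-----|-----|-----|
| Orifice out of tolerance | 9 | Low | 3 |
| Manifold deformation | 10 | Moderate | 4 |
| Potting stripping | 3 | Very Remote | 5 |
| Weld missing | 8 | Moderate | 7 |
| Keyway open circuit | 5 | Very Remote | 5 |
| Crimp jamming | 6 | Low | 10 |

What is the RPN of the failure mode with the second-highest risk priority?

280

RPN = Severity × Occurrence × Detection:
  Orifice out of tolerance: 3 × 9 × 7 = 189
  Manifold deformation: 4 × 10 × 5 = 200
  Potting stripping: 5 × 3 × 9 = 135
  Weld missing: 7 × 8 × 5 = 280
  Keyway open circuit: 5 × 5 × 9 = 225
  Crimp jamming: 10 × 6 × 7 = 420
Sorted descending: 420, 280, 225, 200, 189, 135.
The second-highest RPN is 280 (Weld missing).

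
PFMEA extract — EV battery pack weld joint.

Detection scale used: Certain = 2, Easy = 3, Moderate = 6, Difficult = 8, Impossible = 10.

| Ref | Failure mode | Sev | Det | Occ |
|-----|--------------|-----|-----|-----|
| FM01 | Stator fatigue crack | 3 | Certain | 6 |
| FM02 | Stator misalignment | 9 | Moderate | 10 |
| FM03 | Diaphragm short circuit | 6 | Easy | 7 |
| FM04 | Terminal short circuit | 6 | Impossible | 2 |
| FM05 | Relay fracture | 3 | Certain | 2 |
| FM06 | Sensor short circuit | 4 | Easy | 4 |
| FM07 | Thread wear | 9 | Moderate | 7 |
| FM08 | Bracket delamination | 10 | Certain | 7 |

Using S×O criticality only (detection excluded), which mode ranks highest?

FM02

Criticality = Severity × Occurrence:
  FM01: 3 × 6 = 18
  FM02: 9 × 10 = 90
  FM03: 6 × 7 = 42
  FM04: 6 × 2 = 12
  FM05: 3 × 2 = 6
  FM06: 4 × 4 = 16
  FM07: 9 × 7 = 63
  FM08: 10 × 7 = 70
Highest criticality is 90 → FM02.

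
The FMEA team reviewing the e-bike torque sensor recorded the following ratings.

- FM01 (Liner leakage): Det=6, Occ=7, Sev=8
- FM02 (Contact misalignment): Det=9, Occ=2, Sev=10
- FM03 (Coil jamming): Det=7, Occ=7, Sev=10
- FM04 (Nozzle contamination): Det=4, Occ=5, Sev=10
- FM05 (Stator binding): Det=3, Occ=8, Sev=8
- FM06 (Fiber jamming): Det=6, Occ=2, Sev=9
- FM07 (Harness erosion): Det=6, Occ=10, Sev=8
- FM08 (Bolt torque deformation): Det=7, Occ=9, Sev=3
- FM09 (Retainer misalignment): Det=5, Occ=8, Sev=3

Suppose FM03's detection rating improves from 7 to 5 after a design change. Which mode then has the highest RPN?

FM07

RPN = Severity × Occurrence × Detection:
  FM01: 8 × 7 × 6 = 336
  FM02: 10 × 2 × 9 = 180
  FM03: 10 × 7 × 7 = 490
  FM04: 10 × 5 × 4 = 200
  FM05: 8 × 8 × 3 = 192
  FM06: 9 × 2 × 6 = 108
  FM07: 8 × 10 × 6 = 480
  FM08: 3 × 9 × 7 = 189
  FM09: 3 × 8 × 5 = 120
After action: FM03 → 10 × 7 × 5 = 350.
Revised RPNs: FM07=480, FM03=350, FM01=336, FM04=200, FM05=192, FM08=189, FM02=180, FM09=120, FM06=108.
Highest is now FM07 (480).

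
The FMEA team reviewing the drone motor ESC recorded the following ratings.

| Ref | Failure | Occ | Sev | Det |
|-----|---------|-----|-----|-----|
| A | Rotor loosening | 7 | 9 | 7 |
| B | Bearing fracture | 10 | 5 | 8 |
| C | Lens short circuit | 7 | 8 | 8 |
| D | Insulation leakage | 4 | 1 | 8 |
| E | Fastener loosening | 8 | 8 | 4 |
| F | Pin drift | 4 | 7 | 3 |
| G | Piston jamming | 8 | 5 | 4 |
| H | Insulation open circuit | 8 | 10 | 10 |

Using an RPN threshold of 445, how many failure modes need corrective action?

RPN = Severity × Occurrence × Detection:
  A: 9 × 7 × 7 = 441
  B: 5 × 10 × 8 = 400
  C: 8 × 7 × 8 = 448
  D: 1 × 4 × 8 = 32
  E: 8 × 8 × 4 = 256
  F: 7 × 4 × 3 = 84
  G: 5 × 8 × 4 = 160
  H: 10 × 8 × 10 = 800
Modes with RPN ≥ 445: C (448), H (800) → 2.

2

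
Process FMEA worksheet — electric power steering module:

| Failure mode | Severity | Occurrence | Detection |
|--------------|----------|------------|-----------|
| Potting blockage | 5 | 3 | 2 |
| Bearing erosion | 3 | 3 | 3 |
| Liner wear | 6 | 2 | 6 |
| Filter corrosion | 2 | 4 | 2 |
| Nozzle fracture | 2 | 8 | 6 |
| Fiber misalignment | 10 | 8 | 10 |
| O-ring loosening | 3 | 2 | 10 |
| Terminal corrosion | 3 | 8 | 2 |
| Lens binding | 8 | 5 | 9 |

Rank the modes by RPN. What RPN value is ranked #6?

RPN = Severity × Occurrence × Detection:
  Potting blockage: 5 × 3 × 2 = 30
  Bearing erosion: 3 × 3 × 3 = 27
  Liner wear: 6 × 2 × 6 = 72
  Filter corrosion: 2 × 4 × 2 = 16
  Nozzle fracture: 2 × 8 × 6 = 96
  Fiber misalignment: 10 × 8 × 10 = 800
  O-ring loosening: 3 × 2 × 10 = 60
  Terminal corrosion: 3 × 8 × 2 = 48
  Lens binding: 8 × 5 × 9 = 360
Sorted descending: 800, 360, 96, 72, 60, 48, 30, 27, 16.
The sixth-highest RPN is 48 (Terminal corrosion).

48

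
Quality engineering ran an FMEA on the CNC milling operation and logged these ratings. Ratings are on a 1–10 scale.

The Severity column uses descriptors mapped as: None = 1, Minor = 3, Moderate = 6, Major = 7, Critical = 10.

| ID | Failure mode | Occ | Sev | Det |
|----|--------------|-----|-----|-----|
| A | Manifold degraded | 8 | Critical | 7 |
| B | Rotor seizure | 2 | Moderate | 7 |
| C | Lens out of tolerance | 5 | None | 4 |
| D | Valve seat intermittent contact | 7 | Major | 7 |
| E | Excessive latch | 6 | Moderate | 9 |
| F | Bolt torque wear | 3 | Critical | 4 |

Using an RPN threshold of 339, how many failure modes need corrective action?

RPN = Severity × Occurrence × Detection:
  A: 10 × 8 × 7 = 560
  B: 6 × 2 × 7 = 84
  C: 1 × 5 × 4 = 20
  D: 7 × 7 × 7 = 343
  E: 6 × 6 × 9 = 324
  F: 10 × 3 × 4 = 120
Modes with RPN ≥ 339: A (560), D (343) → 2.

2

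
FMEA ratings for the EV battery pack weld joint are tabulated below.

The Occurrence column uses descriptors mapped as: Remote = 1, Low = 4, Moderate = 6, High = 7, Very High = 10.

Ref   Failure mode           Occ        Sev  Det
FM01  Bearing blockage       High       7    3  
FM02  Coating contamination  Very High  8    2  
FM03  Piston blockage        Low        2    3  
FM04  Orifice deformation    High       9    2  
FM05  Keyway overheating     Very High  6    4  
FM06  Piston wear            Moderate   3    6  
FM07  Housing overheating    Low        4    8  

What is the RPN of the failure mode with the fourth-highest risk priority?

128

RPN = Severity × Occurrence × Detection:
  FM01: 7 × 7 × 3 = 147
  FM02: 8 × 10 × 2 = 160
  FM03: 2 × 4 × 3 = 24
  FM04: 9 × 7 × 2 = 126
  FM05: 6 × 10 × 4 = 240
  FM06: 3 × 6 × 6 = 108
  FM07: 4 × 4 × 8 = 128
Sorted descending: 240, 160, 147, 128, 126, 108, 24.
The fourth-highest RPN is 128 (FM07).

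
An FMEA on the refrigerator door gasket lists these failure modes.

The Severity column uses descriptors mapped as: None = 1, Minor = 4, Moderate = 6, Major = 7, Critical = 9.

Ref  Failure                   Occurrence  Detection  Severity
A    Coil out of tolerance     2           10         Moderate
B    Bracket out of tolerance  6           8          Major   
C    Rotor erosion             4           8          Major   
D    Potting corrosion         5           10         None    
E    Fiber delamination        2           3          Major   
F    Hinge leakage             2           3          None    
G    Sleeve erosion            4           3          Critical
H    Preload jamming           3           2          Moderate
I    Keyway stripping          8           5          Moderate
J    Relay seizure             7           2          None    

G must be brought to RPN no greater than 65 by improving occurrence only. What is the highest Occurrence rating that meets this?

2

G: S=9, O=4, D=3 → current RPN = 108.
Fixed product = 27. Need 27 × O ≤ 65, so O ≤ 65/27 = 2.41.
Maximum integer Occurrence rating = 2 (gives RPN 54; O=3 would give 81 > 65).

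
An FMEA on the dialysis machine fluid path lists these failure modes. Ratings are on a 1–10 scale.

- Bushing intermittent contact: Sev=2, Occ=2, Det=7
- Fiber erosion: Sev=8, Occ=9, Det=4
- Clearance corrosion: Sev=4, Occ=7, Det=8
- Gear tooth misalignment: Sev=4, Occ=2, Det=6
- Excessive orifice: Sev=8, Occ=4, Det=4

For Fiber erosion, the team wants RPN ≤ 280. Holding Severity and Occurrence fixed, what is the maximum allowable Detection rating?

Fiber erosion: S=8, O=9, D=4 → current RPN = 288.
Fixed product = 72. Need 72 × D ≤ 280, so D ≤ 280/72 = 3.89.
Maximum integer Detection rating = 3 (gives RPN 216; D=4 would give 288 > 280).

3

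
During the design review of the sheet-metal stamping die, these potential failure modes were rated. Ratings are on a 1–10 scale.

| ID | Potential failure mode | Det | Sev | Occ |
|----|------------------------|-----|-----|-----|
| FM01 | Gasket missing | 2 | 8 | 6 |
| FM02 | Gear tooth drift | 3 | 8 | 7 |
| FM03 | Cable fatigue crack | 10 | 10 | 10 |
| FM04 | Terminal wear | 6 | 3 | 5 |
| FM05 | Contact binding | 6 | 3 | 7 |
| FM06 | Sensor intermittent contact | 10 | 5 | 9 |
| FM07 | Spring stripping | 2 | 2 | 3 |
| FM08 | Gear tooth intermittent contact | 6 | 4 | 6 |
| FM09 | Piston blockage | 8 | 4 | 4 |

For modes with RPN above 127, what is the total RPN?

RPN = Severity × Occurrence × Detection:
  FM01: 8 × 6 × 2 = 96
  FM02: 8 × 7 × 3 = 168
  FM03: 10 × 10 × 10 = 1000
  FM04: 3 × 5 × 6 = 90
  FM05: 3 × 7 × 6 = 126
  FM06: 5 × 9 × 10 = 450
  FM07: 2 × 3 × 2 = 12
  FM08: 4 × 6 × 6 = 144
  FM09: 4 × 4 × 8 = 128
RPN > 127: FM02 (168), FM03 (1000), FM06 (450), FM08 (144), FM09 (128).
Sum: 168 + 1000 + 450 + 144 + 128 = 1890.

1890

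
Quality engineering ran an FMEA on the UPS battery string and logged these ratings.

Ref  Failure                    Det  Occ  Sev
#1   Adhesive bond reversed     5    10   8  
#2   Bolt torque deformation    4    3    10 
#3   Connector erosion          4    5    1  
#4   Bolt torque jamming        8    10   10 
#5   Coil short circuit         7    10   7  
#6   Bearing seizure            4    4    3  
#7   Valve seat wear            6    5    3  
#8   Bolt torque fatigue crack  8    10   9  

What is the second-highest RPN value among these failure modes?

720

RPN = Severity × Occurrence × Detection:
  #1: 8 × 10 × 5 = 400
  #2: 10 × 3 × 4 = 120
  #3: 1 × 5 × 4 = 20
  #4: 10 × 10 × 8 = 800
  #5: 7 × 10 × 7 = 490
  #6: 3 × 4 × 4 = 48
  #7: 3 × 5 × 6 = 90
  #8: 9 × 10 × 8 = 720
Sorted descending: 800, 720, 490, 400, 120, 90, 48, 20.
The second-highest RPN is 720 (#8).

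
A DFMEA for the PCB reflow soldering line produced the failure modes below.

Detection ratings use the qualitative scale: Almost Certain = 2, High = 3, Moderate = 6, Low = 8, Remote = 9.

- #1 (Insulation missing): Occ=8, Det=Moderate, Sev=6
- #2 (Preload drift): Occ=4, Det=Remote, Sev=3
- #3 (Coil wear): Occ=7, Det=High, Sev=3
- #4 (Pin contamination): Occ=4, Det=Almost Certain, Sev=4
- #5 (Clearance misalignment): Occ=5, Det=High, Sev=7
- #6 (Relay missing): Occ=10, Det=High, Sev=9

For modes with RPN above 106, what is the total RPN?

666

RPN = Severity × Occurrence × Detection:
  #1: 6 × 8 × 6 = 288
  #2: 3 × 4 × 9 = 108
  #3: 3 × 7 × 3 = 63
  #4: 4 × 4 × 2 = 32
  #5: 7 × 5 × 3 = 105
  #6: 9 × 10 × 3 = 270
RPN > 106: #1 (288), #2 (108), #6 (270).
Sum: 288 + 108 + 270 = 666.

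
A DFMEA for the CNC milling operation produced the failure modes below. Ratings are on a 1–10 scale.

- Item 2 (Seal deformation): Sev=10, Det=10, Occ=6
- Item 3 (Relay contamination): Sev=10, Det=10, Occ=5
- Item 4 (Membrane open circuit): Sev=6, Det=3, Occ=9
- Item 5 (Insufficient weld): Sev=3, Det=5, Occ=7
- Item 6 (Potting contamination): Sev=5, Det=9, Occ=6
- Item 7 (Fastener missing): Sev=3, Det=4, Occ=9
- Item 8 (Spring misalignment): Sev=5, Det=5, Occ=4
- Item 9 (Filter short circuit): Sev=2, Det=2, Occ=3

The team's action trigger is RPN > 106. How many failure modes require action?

RPN = Severity × Occurrence × Detection:
  Item 2: 10 × 6 × 10 = 600
  Item 3: 10 × 5 × 10 = 500
  Item 4: 6 × 9 × 3 = 162
  Item 5: 3 × 7 × 5 = 105
  Item 6: 5 × 6 × 9 = 270
  Item 7: 3 × 9 × 4 = 108
  Item 8: 5 × 4 × 5 = 100
  Item 9: 2 × 3 × 2 = 12
Modes with RPN > 106: Item 2 (600), Item 3 (500), Item 4 (162), Item 6 (270), Item 7 (108) → 5.

5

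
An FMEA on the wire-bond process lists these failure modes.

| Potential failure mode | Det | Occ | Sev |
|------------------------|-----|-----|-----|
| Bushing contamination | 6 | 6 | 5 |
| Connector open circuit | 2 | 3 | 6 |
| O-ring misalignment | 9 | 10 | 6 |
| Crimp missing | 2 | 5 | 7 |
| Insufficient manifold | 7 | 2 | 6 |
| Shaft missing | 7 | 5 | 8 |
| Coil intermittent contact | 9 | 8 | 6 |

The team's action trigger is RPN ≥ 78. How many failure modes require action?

RPN = Severity × Occurrence × Detection:
  Bushing contamination: 5 × 6 × 6 = 180
  Connector open circuit: 6 × 3 × 2 = 36
  O-ring misalignment: 6 × 10 × 9 = 540
  Crimp missing: 7 × 5 × 2 = 70
  Insufficient manifold: 6 × 2 × 7 = 84
  Shaft missing: 8 × 5 × 7 = 280
  Coil intermittent contact: 6 × 8 × 9 = 432
Modes with RPN ≥ 78: Bushing contamination (180), O-ring misalignment (540), Insufficient manifold (84), Shaft missing (280), Coil intermittent contact (432) → 5.

5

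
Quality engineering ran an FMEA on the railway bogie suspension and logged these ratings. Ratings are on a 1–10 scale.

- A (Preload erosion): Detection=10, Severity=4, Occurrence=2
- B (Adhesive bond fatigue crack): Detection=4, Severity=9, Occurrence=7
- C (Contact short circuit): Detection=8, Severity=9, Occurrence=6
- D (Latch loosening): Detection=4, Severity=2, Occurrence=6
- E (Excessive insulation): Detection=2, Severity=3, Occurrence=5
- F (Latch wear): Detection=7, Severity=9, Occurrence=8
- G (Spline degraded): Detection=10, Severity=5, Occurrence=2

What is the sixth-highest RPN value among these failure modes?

48

RPN = Severity × Occurrence × Detection:
  A: 4 × 2 × 10 = 80
  B: 9 × 7 × 4 = 252
  C: 9 × 6 × 8 = 432
  D: 2 × 6 × 4 = 48
  E: 3 × 5 × 2 = 30
  F: 9 × 8 × 7 = 504
  G: 5 × 2 × 10 = 100
Sorted descending: 504, 432, 252, 100, 80, 48, 30.
The sixth-highest RPN is 48 (D).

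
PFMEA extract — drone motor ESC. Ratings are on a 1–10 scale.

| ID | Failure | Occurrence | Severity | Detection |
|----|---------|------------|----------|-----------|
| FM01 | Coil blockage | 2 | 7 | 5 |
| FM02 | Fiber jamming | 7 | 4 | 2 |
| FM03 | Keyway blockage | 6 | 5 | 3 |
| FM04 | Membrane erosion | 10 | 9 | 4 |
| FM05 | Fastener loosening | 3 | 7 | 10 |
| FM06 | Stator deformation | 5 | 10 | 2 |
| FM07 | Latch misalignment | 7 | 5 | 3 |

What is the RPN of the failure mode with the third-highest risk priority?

105

RPN = Severity × Occurrence × Detection:
  FM01: 7 × 2 × 5 = 70
  FM02: 4 × 7 × 2 = 56
  FM03: 5 × 6 × 3 = 90
  FM04: 9 × 10 × 4 = 360
  FM05: 7 × 3 × 10 = 210
  FM06: 10 × 5 × 2 = 100
  FM07: 5 × 7 × 3 = 105
Sorted descending: 360, 210, 105, 100, 90, 70, 56.
The third-highest RPN is 105 (FM07).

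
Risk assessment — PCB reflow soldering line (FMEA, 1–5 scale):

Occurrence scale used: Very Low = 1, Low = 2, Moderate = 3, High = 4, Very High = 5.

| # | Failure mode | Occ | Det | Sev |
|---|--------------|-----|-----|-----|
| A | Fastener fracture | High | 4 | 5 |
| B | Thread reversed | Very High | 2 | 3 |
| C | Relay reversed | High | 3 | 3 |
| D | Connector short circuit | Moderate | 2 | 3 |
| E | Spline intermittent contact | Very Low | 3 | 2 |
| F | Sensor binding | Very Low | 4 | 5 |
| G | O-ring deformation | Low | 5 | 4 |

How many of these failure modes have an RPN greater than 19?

5

RPN = Severity × Occurrence × Detection:
  A: 5 × 4 × 4 = 80
  B: 3 × 5 × 2 = 30
  C: 3 × 4 × 3 = 36
  D: 3 × 3 × 2 = 18
  E: 2 × 1 × 3 = 6
  F: 5 × 1 × 4 = 20
  G: 4 × 2 × 5 = 40
Modes with RPN > 19: A (80), B (30), C (36), F (20), G (40) → 5.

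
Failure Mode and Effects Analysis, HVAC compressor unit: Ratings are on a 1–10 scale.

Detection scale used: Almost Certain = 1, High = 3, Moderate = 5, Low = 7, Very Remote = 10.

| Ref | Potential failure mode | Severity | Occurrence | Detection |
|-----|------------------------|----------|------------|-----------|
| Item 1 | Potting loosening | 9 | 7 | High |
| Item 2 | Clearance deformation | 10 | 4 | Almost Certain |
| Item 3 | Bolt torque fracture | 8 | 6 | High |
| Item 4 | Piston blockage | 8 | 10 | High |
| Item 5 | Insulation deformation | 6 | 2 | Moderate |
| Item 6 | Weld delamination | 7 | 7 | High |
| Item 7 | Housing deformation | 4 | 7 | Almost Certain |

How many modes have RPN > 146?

RPN = Severity × Occurrence × Detection:
  Item 1: 9 × 7 × 3 = 189
  Item 2: 10 × 4 × 1 = 40
  Item 3: 8 × 6 × 3 = 144
  Item 4: 8 × 10 × 3 = 240
  Item 5: 6 × 2 × 5 = 60
  Item 6: 7 × 7 × 3 = 147
  Item 7: 4 × 7 × 1 = 28
Modes with RPN > 146: Item 1 (189), Item 4 (240), Item 6 (147) → 3.

3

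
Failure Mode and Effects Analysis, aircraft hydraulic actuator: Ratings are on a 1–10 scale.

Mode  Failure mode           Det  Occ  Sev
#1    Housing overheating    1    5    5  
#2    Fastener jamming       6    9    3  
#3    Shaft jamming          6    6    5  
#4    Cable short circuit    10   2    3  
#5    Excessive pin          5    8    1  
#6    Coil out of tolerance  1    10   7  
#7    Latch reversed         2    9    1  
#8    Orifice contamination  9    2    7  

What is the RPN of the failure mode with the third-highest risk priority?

RPN = Severity × Occurrence × Detection:
  #1: 5 × 5 × 1 = 25
  #2: 3 × 9 × 6 = 162
  #3: 5 × 6 × 6 = 180
  #4: 3 × 2 × 10 = 60
  #5: 1 × 8 × 5 = 40
  #6: 7 × 10 × 1 = 70
  #7: 1 × 9 × 2 = 18
  #8: 7 × 2 × 9 = 126
Sorted descending: 180, 162, 126, 70, 60, 40, 25, 18.
The third-highest RPN is 126 (#8).

126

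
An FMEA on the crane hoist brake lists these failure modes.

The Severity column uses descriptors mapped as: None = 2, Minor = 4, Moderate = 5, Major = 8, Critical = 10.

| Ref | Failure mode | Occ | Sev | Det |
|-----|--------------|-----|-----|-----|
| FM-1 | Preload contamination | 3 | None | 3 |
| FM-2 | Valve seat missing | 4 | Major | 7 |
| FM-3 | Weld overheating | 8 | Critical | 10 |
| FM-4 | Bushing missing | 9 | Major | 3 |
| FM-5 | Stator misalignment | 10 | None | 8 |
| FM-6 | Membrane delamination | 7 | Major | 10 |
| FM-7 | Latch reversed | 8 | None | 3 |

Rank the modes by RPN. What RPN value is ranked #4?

216

RPN = Severity × Occurrence × Detection:
  FM-1: 2 × 3 × 3 = 18
  FM-2: 8 × 4 × 7 = 224
  FM-3: 10 × 8 × 10 = 800
  FM-4: 8 × 9 × 3 = 216
  FM-5: 2 × 10 × 8 = 160
  FM-6: 8 × 7 × 10 = 560
  FM-7: 2 × 8 × 3 = 48
Sorted descending: 800, 560, 224, 216, 160, 48, 18.
The fourth-highest RPN is 216 (FM-4).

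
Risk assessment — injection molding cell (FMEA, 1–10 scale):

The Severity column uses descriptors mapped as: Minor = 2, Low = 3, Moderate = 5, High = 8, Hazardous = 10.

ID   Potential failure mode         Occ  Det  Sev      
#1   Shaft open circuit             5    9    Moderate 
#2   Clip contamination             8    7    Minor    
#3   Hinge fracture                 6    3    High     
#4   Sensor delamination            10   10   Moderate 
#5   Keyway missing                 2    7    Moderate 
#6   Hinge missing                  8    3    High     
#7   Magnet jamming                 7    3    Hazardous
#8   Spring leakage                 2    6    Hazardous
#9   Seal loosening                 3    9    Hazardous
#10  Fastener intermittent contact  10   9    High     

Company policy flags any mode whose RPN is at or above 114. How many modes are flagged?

RPN = Severity × Occurrence × Detection:
  #1: 5 × 5 × 9 = 225
  #2: 2 × 8 × 7 = 112
  #3: 8 × 6 × 3 = 144
  #4: 5 × 10 × 10 = 500
  #5: 5 × 2 × 7 = 70
  #6: 8 × 8 × 3 = 192
  #7: 10 × 7 × 3 = 210
  #8: 10 × 2 × 6 = 120
  #9: 10 × 3 × 9 = 270
  #10: 8 × 10 × 9 = 720
Modes with RPN ≥ 114: #1 (225), #3 (144), #4 (500), #6 (192), #7 (210), #8 (120), #9 (270), #10 (720) → 8.

8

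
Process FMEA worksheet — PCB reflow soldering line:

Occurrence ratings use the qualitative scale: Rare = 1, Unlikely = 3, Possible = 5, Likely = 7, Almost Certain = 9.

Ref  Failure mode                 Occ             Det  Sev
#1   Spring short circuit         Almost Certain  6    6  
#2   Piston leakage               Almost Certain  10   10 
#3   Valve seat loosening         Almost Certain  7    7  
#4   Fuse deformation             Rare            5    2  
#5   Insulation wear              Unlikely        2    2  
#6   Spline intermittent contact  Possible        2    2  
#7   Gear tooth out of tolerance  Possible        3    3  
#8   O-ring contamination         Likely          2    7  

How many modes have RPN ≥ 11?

RPN = Severity × Occurrence × Detection:
  #1: 6 × 9 × 6 = 324
  #2: 10 × 9 × 10 = 900
  #3: 7 × 9 × 7 = 441
  #4: 2 × 1 × 5 = 10
  #5: 2 × 3 × 2 = 12
  #6: 2 × 5 × 2 = 20
  #7: 3 × 5 × 3 = 45
  #8: 7 × 7 × 2 = 98
Modes with RPN ≥ 11: #1 (324), #2 (900), #3 (441), #5 (12), #6 (20), #7 (45), #8 (98) → 7.

7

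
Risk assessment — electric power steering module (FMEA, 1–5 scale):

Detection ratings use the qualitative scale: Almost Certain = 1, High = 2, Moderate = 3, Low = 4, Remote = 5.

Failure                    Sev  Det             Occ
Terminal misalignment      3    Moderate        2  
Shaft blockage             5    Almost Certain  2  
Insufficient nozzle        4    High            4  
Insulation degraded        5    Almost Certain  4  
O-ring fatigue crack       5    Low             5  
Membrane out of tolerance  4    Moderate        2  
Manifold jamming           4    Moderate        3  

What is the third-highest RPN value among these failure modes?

RPN = Severity × Occurrence × Detection:
  Terminal misalignment: 3 × 2 × 3 = 18
  Shaft blockage: 5 × 2 × 1 = 10
  Insufficient nozzle: 4 × 4 × 2 = 32
  Insulation degraded: 5 × 4 × 1 = 20
  O-ring fatigue crack: 5 × 5 × 4 = 100
  Membrane out of tolerance: 4 × 2 × 3 = 24
  Manifold jamming: 4 × 3 × 3 = 36
Sorted descending: 100, 36, 32, 24, 20, 18, 10.
The third-highest RPN is 32 (Insufficient nozzle).

32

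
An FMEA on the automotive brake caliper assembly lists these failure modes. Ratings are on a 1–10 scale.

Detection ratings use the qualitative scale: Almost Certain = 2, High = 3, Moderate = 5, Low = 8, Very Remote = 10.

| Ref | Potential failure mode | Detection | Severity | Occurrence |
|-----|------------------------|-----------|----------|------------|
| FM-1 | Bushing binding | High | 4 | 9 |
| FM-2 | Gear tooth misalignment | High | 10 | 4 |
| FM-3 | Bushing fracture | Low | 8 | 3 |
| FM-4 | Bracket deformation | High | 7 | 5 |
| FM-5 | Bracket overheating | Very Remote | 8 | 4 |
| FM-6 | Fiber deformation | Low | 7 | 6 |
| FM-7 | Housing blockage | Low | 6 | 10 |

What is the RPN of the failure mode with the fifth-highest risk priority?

RPN = Severity × Occurrence × Detection:
  FM-1: 4 × 9 × 3 = 108
  FM-2: 10 × 4 × 3 = 120
  FM-3: 8 × 3 × 8 = 192
  FM-4: 7 × 5 × 3 = 105
  FM-5: 8 × 4 × 10 = 320
  FM-6: 7 × 6 × 8 = 336
  FM-7: 6 × 10 × 8 = 480
Sorted descending: 480, 336, 320, 192, 120, 108, 105.
The fifth-highest RPN is 120 (FM-2).

120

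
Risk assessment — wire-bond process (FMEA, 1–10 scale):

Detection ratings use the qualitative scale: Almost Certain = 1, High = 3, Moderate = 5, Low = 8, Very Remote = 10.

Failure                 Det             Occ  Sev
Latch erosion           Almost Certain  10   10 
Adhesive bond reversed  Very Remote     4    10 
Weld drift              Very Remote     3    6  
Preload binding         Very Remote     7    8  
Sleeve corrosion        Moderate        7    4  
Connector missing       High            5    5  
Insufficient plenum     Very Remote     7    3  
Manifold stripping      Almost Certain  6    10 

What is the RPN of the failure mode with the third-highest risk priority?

210

RPN = Severity × Occurrence × Detection:
  Latch erosion: 10 × 10 × 1 = 100
  Adhesive bond reversed: 10 × 4 × 10 = 400
  Weld drift: 6 × 3 × 10 = 180
  Preload binding: 8 × 7 × 10 = 560
  Sleeve corrosion: 4 × 7 × 5 = 140
  Connector missing: 5 × 5 × 3 = 75
  Insufficient plenum: 3 × 7 × 10 = 210
  Manifold stripping: 10 × 6 × 1 = 60
Sorted descending: 560, 400, 210, 180, 140, 100, 75, 60.
The third-highest RPN is 210 (Insufficient plenum).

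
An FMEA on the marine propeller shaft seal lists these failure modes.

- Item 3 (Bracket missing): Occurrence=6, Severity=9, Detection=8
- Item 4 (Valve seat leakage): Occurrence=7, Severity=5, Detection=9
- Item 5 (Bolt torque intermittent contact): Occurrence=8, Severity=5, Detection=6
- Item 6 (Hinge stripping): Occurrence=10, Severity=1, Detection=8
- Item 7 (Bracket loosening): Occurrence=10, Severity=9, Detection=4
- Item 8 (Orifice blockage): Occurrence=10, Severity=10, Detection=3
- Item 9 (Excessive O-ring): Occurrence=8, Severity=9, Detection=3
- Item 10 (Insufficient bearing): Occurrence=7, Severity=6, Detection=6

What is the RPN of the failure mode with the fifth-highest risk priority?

252

RPN = Severity × Occurrence × Detection:
  Item 3: 9 × 6 × 8 = 432
  Item 4: 5 × 7 × 9 = 315
  Item 5: 5 × 8 × 6 = 240
  Item 6: 1 × 10 × 8 = 80
  Item 7: 9 × 10 × 4 = 360
  Item 8: 10 × 10 × 3 = 300
  Item 9: 9 × 8 × 3 = 216
  Item 10: 6 × 7 × 6 = 252
Sorted descending: 432, 360, 315, 300, 252, 240, 216, 80.
The fifth-highest RPN is 252 (Item 10).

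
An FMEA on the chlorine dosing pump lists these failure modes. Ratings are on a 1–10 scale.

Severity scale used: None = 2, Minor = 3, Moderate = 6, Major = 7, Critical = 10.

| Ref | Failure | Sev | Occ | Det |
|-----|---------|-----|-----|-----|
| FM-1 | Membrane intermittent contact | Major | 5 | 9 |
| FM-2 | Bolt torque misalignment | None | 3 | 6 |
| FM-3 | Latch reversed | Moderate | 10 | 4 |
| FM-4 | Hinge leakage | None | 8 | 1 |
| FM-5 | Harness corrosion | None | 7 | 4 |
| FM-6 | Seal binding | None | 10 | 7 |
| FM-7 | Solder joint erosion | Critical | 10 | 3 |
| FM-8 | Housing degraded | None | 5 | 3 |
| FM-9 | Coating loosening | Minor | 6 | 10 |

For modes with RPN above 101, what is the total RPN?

RPN = Severity × Occurrence × Detection:
  FM-1: 7 × 5 × 9 = 315
  FM-2: 2 × 3 × 6 = 36
  FM-3: 6 × 10 × 4 = 240
  FM-4: 2 × 8 × 1 = 16
  FM-5: 2 × 7 × 4 = 56
  FM-6: 2 × 10 × 7 = 140
  FM-7: 10 × 10 × 3 = 300
  FM-8: 2 × 5 × 3 = 30
  FM-9: 3 × 6 × 10 = 180
RPN > 101: FM-1 (315), FM-3 (240), FM-6 (140), FM-7 (300), FM-9 (180).
Sum: 315 + 240 + 140 + 300 + 180 = 1175.

1175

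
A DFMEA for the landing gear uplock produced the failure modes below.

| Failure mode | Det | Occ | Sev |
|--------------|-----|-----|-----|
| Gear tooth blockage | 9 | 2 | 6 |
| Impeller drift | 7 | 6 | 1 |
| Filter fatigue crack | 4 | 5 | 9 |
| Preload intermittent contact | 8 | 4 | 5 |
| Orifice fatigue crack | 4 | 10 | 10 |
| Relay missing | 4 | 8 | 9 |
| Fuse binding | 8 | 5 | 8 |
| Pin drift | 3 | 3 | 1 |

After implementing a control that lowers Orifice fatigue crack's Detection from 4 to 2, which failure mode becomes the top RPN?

Fuse binding

RPN = Severity × Occurrence × Detection:
  Gear tooth blockage: 6 × 2 × 9 = 108
  Impeller drift: 1 × 6 × 7 = 42
  Filter fatigue crack: 9 × 5 × 4 = 180
  Preload intermittent contact: 5 × 4 × 8 = 160
  Orifice fatigue crack: 10 × 10 × 4 = 400
  Relay missing: 9 × 8 × 4 = 288
  Fuse binding: 8 × 5 × 8 = 320
  Pin drift: 1 × 3 × 3 = 9
After action: Orifice fatigue crack → 10 × 10 × 2 = 200.
Revised RPNs: Fuse binding=320, Relay missing=288, Orifice fatigue crack=200, Filter fatigue crack=180, Preload intermittent contact=160, Gear tooth blockage=108, Impeller drift=42, Pin drift=9.
Highest is now Fuse binding (320).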